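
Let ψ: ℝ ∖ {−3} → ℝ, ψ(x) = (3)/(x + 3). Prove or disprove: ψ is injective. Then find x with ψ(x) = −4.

Suppose ψ(x_1) = ψ(x_2). Cross-multiplying: (3)(x_2 + 3) = (3)(x_1 + 3).
Expanding both sides and cancelling the symmetric terms leaves −3·(x_1 − x_2) = 0. Since −3 ≠ 0, x_1 = x_2. Hence ψ is injective.
Solving ψ(x) = −4: cross-multiplying gives 3 = −4(x + 3), which rearranges to 4x = −15, so x = −15/4.

-15/4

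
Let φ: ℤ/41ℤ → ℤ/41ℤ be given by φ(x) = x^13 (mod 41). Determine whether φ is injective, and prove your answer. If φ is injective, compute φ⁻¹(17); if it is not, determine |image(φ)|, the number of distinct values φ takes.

Since 41 is prime, the nonzero elements of ℤ/41ℤ form a cyclic group of order 40.
As gcd(13, 40) = 1, raising to the 13th power is a bijection on this group: if u^13 ≡ v^13 then (uv^{−1})^13 = 1, and the only element of order dividing gcd(13, 40) = 1 is 1, so u = v.
With φ(0) = 0 this makes φ injective on all of ℤ/41ℤ, hence bijective (finite equal-size domain and codomain). In particular φ is injective.
Since φ is injective, we find the preimage of 17. The inverse of x ↦ x^13 on (ℤ/41ℤ)^× is x ↦ x^37, because 13·37 = 481 = 12·40 + 1 ≡ 1 (mod 40) and x^{40} = 1 for x ≠ 0 (Fermat). So φ⁻¹(17) = 17^37 mod 41.
Repeated squaring mod 41: 17^1 ≡ 17, 17^2 ≡ 17² = 289 ≡ 2, 17^4 ≡ 2² = 4, 17^8 ≡ 4² = 16, 17^16 ≡ 16² = 256 ≡ 10, 17^32 ≡ 10² = 100 ≡ 18. Since 37 = 32 + 4 + 1, 17^37 ≡ 18·4·17: 18·4 = 72 ≡ 31, then 31·17 = 527 ≡ 35. So 17^37 ≡ 35 (mod 41).
Hence φ⁻¹(17) = 35.

35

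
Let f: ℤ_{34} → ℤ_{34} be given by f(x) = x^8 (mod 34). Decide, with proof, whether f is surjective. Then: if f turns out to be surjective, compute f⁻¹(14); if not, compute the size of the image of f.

6

f(2): Repeated squaring mod 34: 2^1 ≡ 2, 2^2 ≡ 2² = 4, 2^4 ≡ 4² = 16, 2^8 ≡ 16² = 256 ≡ 18. So 2^8 ≡ 18 (mod 34).
f(4): Repeated squaring mod 34: 4^1 ≡ 4, 4^2 ≡ 4² = 16, 4^4 ≡ 16² = 256 ≡ 18, 4^8 ≡ 18² = 324 ≡ 18. So 4^8 ≡ 18 (mod 34).
So f(2) = f(4) = 18 while 2 ≠ 4, thus f is not injective.
A non-injective map from the 34-element set ℤ_{34} to itself takes at most 33 distinct values, so it cannot be surjective. Hence f is not surjective.
Since f is not surjective, we determine |image(f)|. Computing x^8 mod 34 for each x (by repeated squaring, reducing mod 34 at every step), the values f(0), f(1), …, f(33) are: 0, 1, 18, 33, 18, 33, 16, 33, 18, 1, 16, 33, 16, 1, 16, 1, 18, 17, 18, 1, 16, 1, 16, 33, 16, 1, 18, 33, 16, 33, 18, 33, 18, 1.
The distinct values are {0, 1, 16, 17, 18, 33}; there are 6 of them.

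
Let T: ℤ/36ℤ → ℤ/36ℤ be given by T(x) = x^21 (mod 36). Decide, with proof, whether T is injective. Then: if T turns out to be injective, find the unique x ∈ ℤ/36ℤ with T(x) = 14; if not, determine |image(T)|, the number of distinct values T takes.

9

T(0) = 0^21 = 0.
T(6): Repeated squaring mod 36: 6^1 ≡ 6, 6^2 ≡ 6² = 36 ≡ 0, 6^4 ≡ 0² = 0, 6^8 ≡ 0² = 0, 6^16 ≡ 0² = 0. Since 21 = 16 + 4 + 1, 6^21 ≡ 0·0·6: 0·0 = 0, then 0·6 = 0. So 6^21 ≡ 0 (mod 36).
So T(0) = T(6) = 0 while 0 ≠ 6, so T is not injective.
Since T is not injective, we determine |image(T)|. Computing x^21 mod 36 for each x (by repeated squaring, reducing mod 36 at every step), the values T(0), T(1), …, T(35) are: 0, 1, 8, 27, 28, 17, 0, 19, 8, 9, 28, 35, 0, 1, 8, 27, 28, 17, 0, 19, 8, 9, 28, 35, 0, 1, 8, 27, 28, 17, 0, 19, 8, 9, 28, 35.
The distinct values are {0, 1, 8, 9, 17, 19, 27, 28, 35}; there are 9 of them.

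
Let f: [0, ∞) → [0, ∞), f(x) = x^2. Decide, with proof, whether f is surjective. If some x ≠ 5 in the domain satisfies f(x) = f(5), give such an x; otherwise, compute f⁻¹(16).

For any y ∈ [0, ∞), x = y^{1/2} ∈ [0, ∞) gives f(x) = y, so f is surjective.
Since x ↦ x^2 is strictly increasing on [0, ∞), it is injective there, so no x ≠ 5 in the domain has f(x) = f(5). We therefore compute f⁻¹(16) = 16^{1/2} = 4 (indeed 4^2 = 16).

4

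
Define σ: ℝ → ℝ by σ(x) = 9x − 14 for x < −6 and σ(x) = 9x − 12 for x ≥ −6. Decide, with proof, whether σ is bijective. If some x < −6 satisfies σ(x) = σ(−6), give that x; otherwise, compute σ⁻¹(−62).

-50/9

Both pieces are strictly increasing (slopes 9 and 9), so each is injective on its own interval.
The left piece maps (−∞, −6) onto (−∞, −68); the right piece maps [−6, ∞) onto [−66, ∞).
The images leave a gap (−68 has no preimage), so σ is not surjective, hence not bijective.
Because the two images are disjoint, no x < −6 has σ(x) = σ(−6), so we compute σ⁻¹(−62): −62 lies in [−66, ∞), so solve 9x − 12 = −62: x = (−62 + 12)/9 = −50/9.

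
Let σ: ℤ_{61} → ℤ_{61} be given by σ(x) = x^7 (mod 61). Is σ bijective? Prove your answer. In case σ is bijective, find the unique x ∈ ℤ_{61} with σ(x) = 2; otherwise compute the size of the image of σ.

43

Since 61 is prime, the nonzero elements of ℤ_{61} form a cyclic group of order 60.
As gcd(7, 60) = 1, raising to the 7th power is a bijection on this group: if a^7 ≡ b^7 then (ab^{−1})^7 = 1, and the only element of order dividing gcd(7, 60) = 1 is 1, so a = b.
With σ(0) = 0 this makes σ injective on all of ℤ_{61}, hence bijective (finite equal-size domain and codomain). In particular σ is bijective.
Since σ is bijective, we find the preimage of 2. The inverse of x ↦ x^7 on (ℤ_{61})^× is x ↦ x^43, because 7·43 = 301 = 5·60 + 1 ≡ 1 (mod 60) and x^{60} = 1 for x ≠ 0 (Fermat). So σ⁻¹(2) = 2^43 mod 61.
Repeated squaring mod 61: 2^1 ≡ 2, 2^2 ≡ 2² = 4, 2^4 ≡ 4² = 16, 2^8 ≡ 16² = 256 ≡ 12, 2^16 ≡ 12² = 144 ≡ 22, 2^32 ≡ 22² = 484 ≡ 57. Since 43 = 32 + 8 + 2 + 1, 2^43 ≡ 57·12·4·2: 57·12 = 684 ≡ 13, then 13·4 = 52, then 52·2 = 104 ≡ 43. So 2^43 ≡ 43 (mod 61).
Hence σ⁻¹(2) = 43.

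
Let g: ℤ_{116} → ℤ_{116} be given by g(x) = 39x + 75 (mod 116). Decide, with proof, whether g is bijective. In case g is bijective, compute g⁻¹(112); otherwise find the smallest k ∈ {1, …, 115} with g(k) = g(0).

If g(u) = g(v), then 39u ≡ 39v (mod 116). Because gcd(39, 116) = 1, we may cancel 39 to get u ≡ v (mod 116).
We now compute 39⁻¹ mod 116 explicitly. Euclid's algorithm: 116 = 2·39 + 38, 39 = 1·38 + 1; back-substituting gives 1 = 3·39 − 1·116, so 39⁻¹ ≡ 3 (mod 116).
Then y ↦ 3(y − 75) is a two-sided inverse to g, so every y ∈ ℤ_{116} has a preimage.
Thus g is bijective.
Since g is bijective, we find g⁻¹(112): we need 39x ≡ 112 − 75 ≡ 37 (mod 116). Using 39⁻¹ = 3: x ≡ 3·37 = 111, so x = 111.
Check: g(111) = 39·111 + 75 = 4404 = 37·116 + 112 ≡ 112 (mod 116).

111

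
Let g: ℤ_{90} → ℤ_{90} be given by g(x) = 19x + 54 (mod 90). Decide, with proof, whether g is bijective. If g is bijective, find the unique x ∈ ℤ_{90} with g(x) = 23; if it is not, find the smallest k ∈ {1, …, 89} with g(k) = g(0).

Suppose g(x_1) = g(x_2) in ℤ_{90}. Then 19x_1 + 54 ≡ 19x_2 + 54 (mod 90), so 19(x_1 − x_2) ≡ 0 (mod 90).
Since gcd(19, 90) = 1, 19 is invertible modulo 90, therefore x_1 − x_2 ≡ 0 (mod 90), i.e. x_1 = x_2.
We now compute 19⁻¹ mod 90 explicitly. Euclid's algorithm: 90 = 4·19 + 14, 19 = 1·14 + 5, 14 = 2·5 + 4, 5 = 1·4 + 1; back-substituting gives 1 = 19·19 − 4·90, so 19⁻¹ ≡ 19 (mod 90).
Then y ↦ 19(y − 54) is a two-sided inverse to g, so every y ∈ ℤ_{90} has a preimage.
Hence g is bijective.
Since g is bijective, we compute g⁻¹(23): solve 19x + 54 ≡ 23 (mod 90), i.e. 19x ≡ 59 (mod 90).
Multiplying by 19⁻¹ = 19 gives x ≡ 19·59 = 1121 = 12·90 + 41 ≡ 41 (mod 90).
Check: g(41) = 19·41 + 54 = 833 = 9·90 + 23 ≡ 23 (mod 90).

41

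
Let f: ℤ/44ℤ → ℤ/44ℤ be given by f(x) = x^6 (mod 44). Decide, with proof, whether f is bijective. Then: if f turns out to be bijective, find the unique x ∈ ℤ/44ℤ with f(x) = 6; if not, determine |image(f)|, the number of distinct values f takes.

12

f(10): Repeated squaring mod 44: 10^1 ≡ 10, 10^2 ≡ 10² = 100 ≡ 12, 10^4 ≡ 12² = 144 ≡ 12. Since 6 = 4 + 2, 10^6 ≡ 12·12: 12·12 = 144 ≡ 12. So 10^6 ≡ 12 (mod 44).
f(12): Repeated squaring mod 44: 12^1 ≡ 12, 12^2 ≡ 12² = 144 ≡ 12, 12^4 ≡ 12² = 144 ≡ 12. Since 6 = 4 + 2, 12^6 ≡ 12·12: 12·12 = 144 ≡ 12. So 12^6 ≡ 12 (mod 44).
So f(10) = f(12) = 12 while 10 ≠ 12, thus f is not injective, hence not bijective.
Since f is not bijective, we determine |image(f)|. Computing x^6 mod 44 for each x (by repeated squaring, reducing mod 44 at every step), the values f(0), f(1), …, f(43) are: 0, 1, 20, 25, 4, 5, 16, 37, 36, 9, 12, 33, 12, 9, 36, 37, 16, 5, 4, 25, 20, 1, 0, 1, 20, 25, 4, 5, 16, 37, 36, 9, 12, 33, 12, 9, 36, 37, 16, 5, 4, 25, 20, 1.
The distinct values are {0, 1, 4, 5, 9, 12, 16, 20, 25, 33, 36, 37}; there are 12 of them.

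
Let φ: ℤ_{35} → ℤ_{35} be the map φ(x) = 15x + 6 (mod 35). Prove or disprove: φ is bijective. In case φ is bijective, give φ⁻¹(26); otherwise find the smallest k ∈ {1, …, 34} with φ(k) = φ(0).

7

Recall that φ is injective when φ(a) = φ(b) forces a = b.
We have gcd(15, 35) = 5 > 1. Taking a = 0 and b = 7: φ(0) = 6 and φ(7) = 15·7 + 6 = 111 ≡ 6 (mod 35).
So φ(0) = φ(7) while 0 ≠ 7, so φ is not injective, hence not bijective.
Since φ is not bijective, we find the least positive k with φ(k) = φ(0): this means 15k ≡ 0 (mod 35), i.e. 35 ∣ 15k. Since gcd(15, 35) = 5, dividing through by 5 this holds exactly when 7 ∣ 3k, and as gcd(3, 7) = 1, exactly when 7 ∣ k.
The smallest positive such k is 7.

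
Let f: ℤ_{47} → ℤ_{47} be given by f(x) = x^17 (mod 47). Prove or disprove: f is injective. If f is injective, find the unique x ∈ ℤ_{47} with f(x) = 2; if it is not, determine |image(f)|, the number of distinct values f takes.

Since 47 is prime, the nonzero elements of ℤ_{47} form a cyclic group of order 46.
As gcd(17, 46) = 1, raising to the 17th power is a bijection on this group: if u^17 ≡ v^17 then (uv^{−1})^17 = 1, and the only element of order dividing gcd(17, 46) = 1 is 1, so u = v.
With f(0) = 0 this makes f injective on all of ℤ_{47}, hence bijective (finite equal-size domain and codomain). In particular f is injective.
Since f is injective, we find the preimage of 2. The inverse of x ↦ x^17 on (ℤ_{47})^× is x ↦ x^19, because 17·19 = 323 = 7·46 + 1 ≡ 1 (mod 46) and x^{46} = 1 for x ≠ 0 (Fermat). So f⁻¹(2) = 2^19 mod 47.
Repeated squaring mod 47: 2^1 ≡ 2, 2^2 ≡ 2² = 4, 2^4 ≡ 4² = 16, 2^8 ≡ 16² = 256 ≡ 21, 2^16 ≡ 21² = 441 ≡ 18. Since 19 = 16 + 2 + 1, 2^19 ≡ 18·4·2: 18·4 = 72 ≡ 25, then 25·2 = 50 ≡ 3. So 2^19 ≡ 3 (mod 47).
Hence f⁻¹(2) = 3.

3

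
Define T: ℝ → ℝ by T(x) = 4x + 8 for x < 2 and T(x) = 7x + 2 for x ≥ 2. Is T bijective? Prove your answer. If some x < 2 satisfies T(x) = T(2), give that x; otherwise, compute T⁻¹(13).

Both pieces are strictly increasing (slopes 4 and 7), so each is injective on its own interval.
The left piece maps (−∞, 2) onto (−∞, 16); the right piece maps [2, ∞) onto [16, ∞).
Since 16 = 16, the images partition ℝ: T is injective and surjective, hence bijective.
Because the two images are disjoint, no x < 2 has T(x) = T(2), so we compute T⁻¹(13): 13 lies in (−∞, 16), so solve 4x + 8 = 13: x = (13 − 8)/4 = 5/4.

5/4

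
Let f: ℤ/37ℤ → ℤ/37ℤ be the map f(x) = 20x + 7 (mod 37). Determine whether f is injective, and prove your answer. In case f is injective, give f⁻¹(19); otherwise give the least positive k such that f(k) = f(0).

Suppose f(u) = f(v) in ℤ/37ℤ. Then 20u + 7 ≡ 20v + 7 (mod 37), hence 20(u − v) ≡ 0 (mod 37).
Since gcd(20, 37) = 1, 20 is invertible modulo 37, therefore u − v ≡ 0 (mod 37), i.e. u = v.
So f is injective.
We now compute 20⁻¹ mod 37 explicitly. Euclid's algorithm: 37 = 1·20 + 17, 20 = 1·17 + 3, 17 = 5·3 + 2, 3 = 1·2 + 1; back-substituting gives 1 = 13·20 − 7·37, so 20⁻¹ ≡ 13 (mod 37).
Since f is injective, we compute f⁻¹(19): solve 20x + 7 ≡ 19 (mod 37), i.e. 20x ≡ 12 (mod 37).
Multiplying by 20⁻¹ = 13 gives x ≡ 13·12 = 156 = 4·37 + 8 ≡ 8 (mod 37).
Check: f(8) = 20·8 + 7 = 167 = 4·37 + 19 ≡ 19 (mod 37).

8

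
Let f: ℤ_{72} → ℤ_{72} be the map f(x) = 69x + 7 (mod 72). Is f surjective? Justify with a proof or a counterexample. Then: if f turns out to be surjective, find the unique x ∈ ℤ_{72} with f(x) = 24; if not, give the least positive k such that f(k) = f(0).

Since gcd(69, 72) = 3, we have 69x ≡ 0 (mod 3) for all x, so f(x) ≡ 1 (mod 3).
But 0 ≢ 1 (mod 3), so 0 ∈ ℤ_{72} has no preimage. Therefore f is not surjective.
Since f is not surjective, we find the least positive k with f(k) = f(0): this means 69k ≡ 0 (mod 72), i.e. 72 ∣ 69k. Since gcd(69, 72) = 3, dividing through by 3 this holds exactly when 24 ∣ 23k, and as gcd(23, 24) = 1, exactly when 24 ∣ k.
The smallest positive such k is 24.

24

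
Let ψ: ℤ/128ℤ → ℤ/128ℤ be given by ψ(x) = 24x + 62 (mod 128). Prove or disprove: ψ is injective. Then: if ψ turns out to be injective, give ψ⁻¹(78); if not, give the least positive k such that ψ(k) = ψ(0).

We have gcd(24, 128) = 8 > 1. Taking u = 0 and v = 16: ψ(0) = 62 and ψ(16) = 24·16 + 62 = 446 ≡ 62 (mod 128).
So ψ(0) = ψ(16) while 0 ≠ 16, therefore ψ is not injective.
Since ψ is not injective, we find the least positive k with ψ(k) = ψ(0): this means 24k ≡ 0 (mod 128), i.e. 128 ∣ 24k. Since gcd(24, 128) = 8, dividing through by 8 this holds exactly when 16 ∣ 3k, and as gcd(3, 16) = 1, exactly when 16 ∣ k.
The smallest positive such k is 16.

16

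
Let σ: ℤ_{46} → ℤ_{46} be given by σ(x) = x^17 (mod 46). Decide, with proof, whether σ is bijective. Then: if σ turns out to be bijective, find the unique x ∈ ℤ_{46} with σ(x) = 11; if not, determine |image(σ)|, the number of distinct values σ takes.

Computing x^17 mod 46 for each x (by repeated squaring, reducing mod 46 at every step), the values σ(0), σ(1), …, σ(45) are: 0, 1, 18, 39, 2, 15, 12, 19, 36, 3, 40, 37, 32, 29, 20, 33, 4, 11, 8, 21, 30, 5, 22, 23, 24, 41, 16, 25, 38, 35, 42, 13, 26, 17, 14, 9, 6, 43, 10, 27, 34, 31, 44, 7, 28, 45.
Every element of ℤ_{46} appears exactly once in this list, so σ is a bijection, and in particular bijective.
Since σ is bijective, we read off the preimage of 11 from the same table: σ(17) = 11, so σ⁻¹(11) = 17.

17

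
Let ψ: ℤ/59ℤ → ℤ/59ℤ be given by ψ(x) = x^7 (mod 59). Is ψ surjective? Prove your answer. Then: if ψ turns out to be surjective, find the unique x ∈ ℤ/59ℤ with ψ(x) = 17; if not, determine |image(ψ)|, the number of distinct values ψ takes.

Since 59 is prime, the nonzero elements of ℤ/59ℤ form a cyclic group of order 58.
As gcd(7, 58) = 1, raising to the 7th power is a bijection on this group: if s^7 ≡ t^7 then (st^{−1})^7 = 1, and the only element of order dividing gcd(7, 58) = 1 is 1, so s = t.
With ψ(0) = 0 this makes ψ injective on all of ℤ/59ℤ, hence bijective (finite equal-size domain and codomain). In particular ψ is surjective.
Since ψ is surjective, we find the preimage of 17. The inverse of x ↦ x^7 on (ℤ/59ℤ)^× is x ↦ x^25, because 7·25 = 175 = 3·58 + 1 ≡ 1 (mod 58) and x^{58} = 1 for x ≠ 0 (Fermat). So ψ⁻¹(17) = 17^25 mod 59.
Repeated squaring mod 59: 17^1 ≡ 17, 17^2 ≡ 17² = 289 ≡ 53, 17^4 ≡ 53² = 2809 ≡ 36, 17^8 ≡ 36² = 1296 ≡ 57, 17^16 ≡ 57² = 3249 ≡ 4. Since 25 = 16 + 8 + 1, 17^25 ≡ 4·57·17: 4·57 = 228 ≡ 51, then 51·17 = 867 ≡ 41. So 17^25 ≡ 41 (mod 59).
Hence ψ⁻¹(17) = 41.

41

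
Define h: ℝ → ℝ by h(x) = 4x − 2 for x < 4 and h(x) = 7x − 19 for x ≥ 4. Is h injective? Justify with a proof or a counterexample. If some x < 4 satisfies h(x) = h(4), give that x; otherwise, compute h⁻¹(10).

Both pieces are strictly increasing (slopes 4 and 7), so each is injective on its own interval.
The left piece maps (−∞, 4) onto (−∞, 14); the right piece maps [4, ∞) onto [9, ∞).
These images overlap. In particular h(4) = 9 (right piece), and solving 4x − 2 = 9 on the left piece gives x = 11/4 < 4.
So h(11/4) = h(4) with 11/4 ≠ 4, and h is not injective. This x = 11/4 is the requested value below 4.

11/4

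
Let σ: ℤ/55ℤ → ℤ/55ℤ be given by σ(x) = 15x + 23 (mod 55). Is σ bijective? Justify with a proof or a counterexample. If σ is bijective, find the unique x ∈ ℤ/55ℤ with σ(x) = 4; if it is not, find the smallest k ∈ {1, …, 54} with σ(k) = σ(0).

We have gcd(15, 55) = 5 > 1. Taking s = 0 and t = 11: σ(0) = 23 and σ(11) = 15·11 + 23 = 188 ≡ 23 (mod 55).
So σ(0) = σ(11) while 0 ≠ 11, so σ is not injective, hence not bijective.
Since σ is not bijective, we find the least positive k with σ(k) = σ(0): this means 15k ≡ 0 (mod 55), i.e. 55 ∣ 15k. Since gcd(15, 55) = 5, dividing through by 5 this holds exactly when 11 ∣ 3k, and as gcd(3, 11) = 1, exactly when 11 ∣ k.
The smallest positive such k is 11.

11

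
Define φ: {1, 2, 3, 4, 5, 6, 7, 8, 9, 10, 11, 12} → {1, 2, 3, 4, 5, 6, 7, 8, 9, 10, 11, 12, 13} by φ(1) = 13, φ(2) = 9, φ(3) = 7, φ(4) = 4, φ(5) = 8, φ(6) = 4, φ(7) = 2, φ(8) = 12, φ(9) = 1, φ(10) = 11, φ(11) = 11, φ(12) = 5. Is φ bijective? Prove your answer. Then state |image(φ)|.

10

φ(4) = 4 = φ(6) with 4 ≠ 6, so φ is not injective, hence not bijective.
The image of φ is {1, 2, 4, 5, 7, 8, 9, 11, 12, 13}, which has 10 elements.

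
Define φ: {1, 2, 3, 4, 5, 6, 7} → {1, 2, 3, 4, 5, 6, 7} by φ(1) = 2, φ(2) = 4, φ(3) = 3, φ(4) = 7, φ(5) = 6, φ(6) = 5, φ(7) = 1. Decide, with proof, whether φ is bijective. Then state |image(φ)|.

The values 2, 4, 3, 7, 6, 5, 1 are a permutation of {1, 2, 3, 4, 5, 6, 7}: each element appears exactly once.
So φ is injective and surjective, hence bijective.
The image of φ is {1, 2, 3, 4, 5, 6, 7}, which has 7 elements.

7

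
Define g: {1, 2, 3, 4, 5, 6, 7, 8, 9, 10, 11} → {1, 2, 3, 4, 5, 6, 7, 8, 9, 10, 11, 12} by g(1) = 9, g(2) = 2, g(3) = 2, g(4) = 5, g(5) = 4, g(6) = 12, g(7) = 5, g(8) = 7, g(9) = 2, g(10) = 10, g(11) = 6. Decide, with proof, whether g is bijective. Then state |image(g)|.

8

g(2) = 2 = g(3) with 2 ≠ 3, so g is not injective, hence not bijective.
The image of g is {2, 4, 5, 6, 7, 9, 10, 12}, which has 8 elements.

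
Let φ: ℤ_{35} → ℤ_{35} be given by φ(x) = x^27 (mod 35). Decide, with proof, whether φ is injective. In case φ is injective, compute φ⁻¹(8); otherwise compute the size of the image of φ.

φ(4): Repeated squaring mod 35: 4^1 ≡ 4, 4^2 ≡ 4² = 16, 4^4 ≡ 16² = 256 ≡ 11, 4^8 ≡ 11² = 121 ≡ 16, 4^16 ≡ 16² = 256 ≡ 11. Since 27 = 16 + 8 + 2 + 1, 4^27 ≡ 11·16·16·4: 11·16 = 176 ≡ 1, then 1·16 = 16, then 16·4 = 64 ≡ 29. So 4^27 ≡ 29 (mod 35).
φ(9): Repeated squaring mod 35: 9^1 ≡ 9, 9^2 ≡ 9² = 81 ≡ 11, 9^4 ≡ 11² = 121 ≡ 16, 9^8 ≡ 16² = 256 ≡ 11, 9^16 ≡ 11² = 121 ≡ 16. Since 27 = 16 + 8 + 2 + 1, 9^27 ≡ 16·11·11·9: 16·11 = 176 ≡ 1, then 1·11 = 11, then 11·9 = 99 ≡ 29. So 9^27 ≡ 29 (mod 35).
So φ(4) = φ(9) = 29 while 4 ≠ 9, hence φ is not injective.
Since φ is not injective, we determine |image(φ)|. Computing x^27 mod 35 for each x (by repeated squaring, reducing mod 35 at every step), the values φ(0), φ(1), …, φ(34) are: 0, 1, 8, 27, 29, 20, 6, 28, 22, 29, 20, 1, 13, 27, 14, 15, 1, 13, 22, 34, 20, 21, 8, 22, 34, 15, 6, 13, 7, 29, 15, 6, 8, 27, 34.
The distinct values are {0, 1, 6, 7, 8, 13, 14, 15, 20, 21, 22, 27, 28, 29, 34}; there are 15 of them.

15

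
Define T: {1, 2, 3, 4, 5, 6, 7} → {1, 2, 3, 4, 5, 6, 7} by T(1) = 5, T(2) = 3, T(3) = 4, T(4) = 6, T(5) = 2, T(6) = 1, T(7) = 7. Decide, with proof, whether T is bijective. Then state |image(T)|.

The values 5, 3, 4, 6, 2, 1, 7 are a permutation of {1, 2, 3, 4, 5, 6, 7}: each element appears exactly once.
So T is injective and surjective, hence bijective.
The image of T is {1, 2, 3, 4, 5, 6, 7}, which has 7 elements.

7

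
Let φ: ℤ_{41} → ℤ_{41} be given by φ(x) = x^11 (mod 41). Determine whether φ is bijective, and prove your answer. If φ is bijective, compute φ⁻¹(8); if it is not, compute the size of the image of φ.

Since 41 is prime, the nonzero elements of ℤ_{41} form a cyclic group of order 40.
As gcd(11, 40) = 1, raising to the 11th power is a bijection on this group: if s^11 ≡ t^11 then (st^{−1})^11 = 1, and the only element of order dividing gcd(11, 40) = 1 is 1, so s = t.
With φ(0) = 0 this makes φ injective on all of ℤ_{41}, hence bijective (finite equal-size domain and codomain). In particular φ is bijective.
Since φ is bijective, we find the preimage of 8. The inverse of x ↦ x^11 on (ℤ_{41})^× is x ↦ x^11, because 11·11 = 121 = 3·40 + 1 ≡ 1 (mod 40) and x^{40} = 1 for x ≠ 0 (Fermat). So φ⁻¹(8) = 8^11 mod 41.
Repeated squaring mod 41: 8^1 ≡ 8, 8^2 ≡ 8² = 64 ≡ 23, 8^4 ≡ 23² = 529 ≡ 37, 8^8 ≡ 37² = 1369 ≡ 16. Since 11 = 8 + 2 + 1, 8^11 ≡ 16·23·8: 16·23 = 368 ≡ 40, then 40·8 = 320 ≡ 33. So 8^11 ≡ 33 (mod 41).
Hence φ⁻¹(8) = 33.

33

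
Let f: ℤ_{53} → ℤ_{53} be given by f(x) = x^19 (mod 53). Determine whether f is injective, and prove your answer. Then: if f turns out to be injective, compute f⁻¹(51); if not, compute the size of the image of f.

Since 53 is prime, the nonzero elements of ℤ_{53} form a cyclic group of order 52.
As gcd(19, 52) = 1, raising to the 19th power is a bijection on this group: if u^19 ≡ v^19 then (uv^{−1})^19 = 1, and the only element of order dividing gcd(19, 52) = 1 is 1, so u = v.
With f(0) = 0 this makes f injective on all of ℤ_{53}, hence bijective (finite equal-size domain and codomain). In particular f is injective.
Since f is injective, we find the preimage of 51. The inverse of x ↦ x^19 on (ℤ_{53})^× is x ↦ x^11, because 19·11 = 209 = 4·52 + 1 ≡ 1 (mod 52) and x^{52} = 1 for x ≠ 0 (Fermat). So f⁻¹(51) = 51^11 mod 53.
Repeated squaring mod 53: 51^1 ≡ 51, 51^2 ≡ 51² = 2601 ≡ 4, 51^4 ≡ 4² = 16, 51^8 ≡ 16² = 256 ≡ 44. Since 11 = 8 + 2 + 1, 51^11 ≡ 44·4·51: 44·4 = 176 ≡ 17, then 17·51 = 867 ≡ 19. So 51^11 ≡ 19 (mod 53).
Hence f⁻¹(51) = 19.

19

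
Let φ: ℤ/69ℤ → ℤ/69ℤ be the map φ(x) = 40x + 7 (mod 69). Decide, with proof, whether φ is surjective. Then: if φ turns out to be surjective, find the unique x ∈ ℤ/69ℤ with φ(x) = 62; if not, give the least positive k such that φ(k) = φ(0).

10

Recall: surjectivity means every element of the codomain has a preimage under φ.
Since gcd(40, 69) = 1, 40 is invertible modulo 69. Euclid's algorithm: 69 = 1·40 + 29, 40 = 1·29 + 11, 29 = 2·11 + 7, 11 = 1·7 + 4, 7 = 1·4 + 3, 4 = 1·3 + 1; back-substituting gives 1 = 19·40 − 11·69, so 40⁻¹ ≡ 19 (mod 69).
Then y ↦ 19(y − 7) is a two-sided inverse to φ, so every y ∈ ℤ/69ℤ has a preimage.
Hence φ is surjective.
Since φ is surjective, we find φ⁻¹(62): we need 40x ≡ 62 − 7 ≡ 55 (mod 69). Using 40⁻¹ = 19: x ≡ 19·55 = 1045 = 15·69 + 10, so x = 10.
Check: φ(10) = 40·10 + 7 = 407 = 5·69 + 62 ≡ 62 (mod 69).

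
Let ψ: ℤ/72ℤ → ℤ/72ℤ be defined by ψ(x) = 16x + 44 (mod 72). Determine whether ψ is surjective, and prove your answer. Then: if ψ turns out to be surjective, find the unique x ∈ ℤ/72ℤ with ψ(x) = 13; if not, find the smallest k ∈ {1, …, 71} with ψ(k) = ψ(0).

Since gcd(16, 72) = 8, we have 16x ≡ 0 (mod 8) for all x, so ψ(x) ≡ 4 (mod 8).
But 0 ≢ 4 (mod 8), so 0 ∈ ℤ/72ℤ has no preimage. Hence ψ is not surjective.
Since ψ is not surjective, we find the least positive k with ψ(k) = ψ(0): this means 16k ≡ 0 (mod 72), i.e. 72 ∣ 16k. Since gcd(16, 72) = 8, dividing through by 8 this holds exactly when 9 ∣ 2k, and as gcd(2, 9) = 1, exactly when 9 ∣ k.
The smallest positive such k is 9.

9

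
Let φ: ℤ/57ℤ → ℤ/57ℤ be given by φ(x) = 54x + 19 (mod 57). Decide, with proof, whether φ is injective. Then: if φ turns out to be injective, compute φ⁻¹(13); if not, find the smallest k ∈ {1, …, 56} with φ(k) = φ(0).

We have gcd(54, 57) = 3 > 1. Taking a = 0 and b = 19: φ(0) = 19 and φ(19) = 54·19 + 19 = 1045 ≡ 19 (mod 57).
So φ(0) = φ(19) while 0 ≠ 19, so φ is not injective.
Since φ is not injective, we find the least positive k with φ(k) = φ(0): this means 54k ≡ 0 (mod 57), i.e. 57 ∣ 54k. Since gcd(54, 57) = 3, dividing through by 3 this holds exactly when 19 ∣ 18k, and as gcd(18, 19) = 1, exactly when 19 ∣ k.
The smallest positive such k is 19.

19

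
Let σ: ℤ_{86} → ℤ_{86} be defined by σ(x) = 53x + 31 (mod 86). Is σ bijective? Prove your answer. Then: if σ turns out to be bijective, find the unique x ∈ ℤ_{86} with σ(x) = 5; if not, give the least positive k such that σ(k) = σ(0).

6

By definition, injectivity means: for all x_1, x_2 in the domain, σ(x_1) = σ(x_2) implies x_1 = x_2.
Suppose σ(x_1) = σ(x_2) in ℤ_{86}. Then 53x_1 + 31 ≡ 53x_2 + 31 (mod 86), so 53(x_1 − x_2) ≡ 0 (mod 86).
Since gcd(53, 86) = 1, 53 is invertible modulo 86, so x_1 − x_2 ≡ 0 (mod 86), i.e. x_1 = x_2.
We now compute 53⁻¹ mod 86 explicitly. Euclid's algorithm: 86 = 1·53 + 33, 53 = 1·33 + 20, 33 = 1·20 + 13, 20 = 1·13 + 7, 13 = 1·7 + 6, 7 = 1·6 + 1; back-substituting gives 1 = 13·53 − 8·86, so 53⁻¹ ≡ 13 (mod 86).
Then y ↦ 13(y − 31) is a two-sided inverse to σ, so every y ∈ ℤ_{86} has a preimage.
Therefore σ is bijective.
Since σ is bijective, we find σ⁻¹(5): we need 53x ≡ 5 − 31 ≡ 60 (mod 86). Using 53⁻¹ = 13: x ≡ 13·60 = 780 = 9·86 + 6, so x = 6.
Check: σ(6) = 53·6 + 31 = 349 = 4·86 + 5 ≡ 5 (mod 86).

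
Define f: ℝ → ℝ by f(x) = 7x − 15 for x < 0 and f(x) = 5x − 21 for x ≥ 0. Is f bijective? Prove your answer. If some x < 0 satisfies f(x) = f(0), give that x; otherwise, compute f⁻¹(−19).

Both pieces are strictly increasing (slopes 7 and 5), so each is injective on its own interval.
The left piece maps (−∞, 0) onto (−∞, −15); the right piece maps [0, ∞) onto [−21, ∞).
These images overlap. In particular f(0) = −21 (right piece), and solving 7x − 15 = −21 on the left piece gives x = −6/7 < 0.
So f(−6/7) = f(0) with −6/7 ≠ 0, and f is not injective, hence not bijective. This x = −6/7 is the requested value below 0.

-6/7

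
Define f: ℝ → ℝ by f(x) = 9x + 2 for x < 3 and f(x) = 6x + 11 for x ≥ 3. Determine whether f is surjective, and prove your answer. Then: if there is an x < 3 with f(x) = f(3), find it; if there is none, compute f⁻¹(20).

Both pieces are strictly increasing (slopes 9 and 6), so each is injective on its own interval.
The left piece maps (−∞, 3) onto (−∞, 29); the right piece maps [3, ∞) onto [29, ∞).
These images together cover ℝ, so f is surjective.
Because the two images are disjoint, no x < 3 has f(x) = f(3), so we compute f⁻¹(20): 20 lies in (−∞, 29), so solve 9x + 2 = 20: x = (20 − 2)/9 = 2.

2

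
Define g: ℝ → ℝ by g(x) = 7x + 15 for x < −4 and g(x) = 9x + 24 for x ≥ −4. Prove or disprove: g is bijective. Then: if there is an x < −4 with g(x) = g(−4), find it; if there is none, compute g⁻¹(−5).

-29/9

Both pieces are strictly increasing (slopes 7 and 9), so each is injective on its own interval.
The left piece maps (−∞, −4) onto (−∞, −13); the right piece maps [−4, ∞) onto [−12, ∞).
The images leave a gap (−13 has no preimage), so g is not surjective, hence not bijective.
Because the two images are disjoint, no x < −4 has g(x) = g(−4), so we compute g⁻¹(−5): −5 lies in [−12, ∞), so solve 9x + 24 = −5: x = (−5 − 24)/9 = −29/9.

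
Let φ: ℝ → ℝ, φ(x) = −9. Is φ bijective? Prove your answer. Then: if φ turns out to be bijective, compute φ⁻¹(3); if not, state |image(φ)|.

φ(0) = −9 = φ(1) with 0 ≠ 1, so φ is not injective, hence not bijective.
Since φ is not bijective, we state |image(φ)|: the image of φ is {−9}, which has 1 element.

1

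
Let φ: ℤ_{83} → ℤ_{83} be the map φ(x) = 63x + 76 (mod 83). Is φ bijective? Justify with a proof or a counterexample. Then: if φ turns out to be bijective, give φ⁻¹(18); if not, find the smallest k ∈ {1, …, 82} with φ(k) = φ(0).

61

If φ(a) = φ(b), then 63a ≡ 63b (mod 83). Because gcd(63, 83) = 1, we may cancel 63 to get a ≡ b (mod 83).
We now compute 63⁻¹ mod 83 explicitly. Euclid's algorithm: 83 = 1·63 + 20, 63 = 3·20 + 3, 20 = 6·3 + 2, 3 = 1·2 + 1; back-substituting gives 1 = 29·63 − 22·83, so 63⁻¹ ≡ 29 (mod 83).
Then y ↦ 29(y − 76) is a two-sided inverse to φ, so every y ∈ ℤ_{83} has a preimage.
Hence φ is bijective.
Since φ is bijective, we compute φ⁻¹(18): solve 63x + 76 ≡ 18 (mod 83), i.e. 63x ≡ 25 (mod 83).
Multiplying by 63⁻¹ = 29 gives x ≡ 29·25 = 725 = 8·83 + 61 ≡ 61 (mod 83).
Check: φ(61) = 63·61 + 76 = 3919 = 47·83 + 18 ≡ 18 (mod 83).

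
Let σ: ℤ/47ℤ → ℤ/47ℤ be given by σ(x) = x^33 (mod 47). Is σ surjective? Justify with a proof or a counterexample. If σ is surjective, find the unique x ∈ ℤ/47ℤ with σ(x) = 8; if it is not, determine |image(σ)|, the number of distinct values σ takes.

12

Since 47 is prime, the nonzero elements of ℤ/47ℤ form a cyclic group of order 46.
As gcd(33, 46) = 1, raising to the 33rd power is a bijection on this group: if s^33 ≡ t^33 then (st^{−1})^33 = 1, and the only element of order dividing gcd(33, 46) = 1 is 1, so s = t.
With σ(0) = 0 this makes σ injective on all of ℤ/47ℤ, hence bijective (finite equal-size domain and codomain). In particular σ is surjective.
Since σ is surjective, we find the preimage of 8. The inverse of x ↦ x^33 on (ℤ/47ℤ)^× is x ↦ x^7, because 33·7 = 231 = 5·46 + 1 ≡ 1 (mod 46) and x^{46} = 1 for x ≠ 0 (Fermat). So σ⁻¹(8) = 8^7 mod 47.
Repeated squaring mod 47: 8^1 ≡ 8, 8^2 ≡ 8² = 64 ≡ 17, 8^4 ≡ 17² = 289 ≡ 7. Since 7 = 4 + 2 + 1, 8^7 ≡ 7·17·8: 7·17 = 119 ≡ 25, then 25·8 = 200 ≡ 12. So 8^7 ≡ 12 (mod 47).
Hence σ⁻¹(8) = 12.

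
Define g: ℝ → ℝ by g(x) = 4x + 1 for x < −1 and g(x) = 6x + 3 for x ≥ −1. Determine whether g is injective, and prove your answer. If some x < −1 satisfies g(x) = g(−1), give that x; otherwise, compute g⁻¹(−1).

Both pieces are strictly increasing (slopes 4 and 6), so each is injective on its own interval.
The left piece maps (−∞, −1) onto (−∞, −3); the right piece maps [−1, ∞) onto [−3, ∞).
These images are disjoint, so no value is attained by both pieces. Therefore g is injective.
Because the two images are disjoint, no x < −1 has g(x) = g(−1), so we compute g⁻¹(−1): −1 lies in [−3, ∞), so solve 6x + 3 = −1: x = (−1 − 3)/6 = −2/3.

-2/3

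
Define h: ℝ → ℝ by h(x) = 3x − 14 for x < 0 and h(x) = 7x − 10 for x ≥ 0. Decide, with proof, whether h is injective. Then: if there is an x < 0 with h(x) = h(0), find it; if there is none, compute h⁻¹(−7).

Both pieces are strictly increasing (slopes 3 and 7), so each is injective on its own interval.
The left piece maps (−∞, 0) onto (−∞, −14); the right piece maps [0, ∞) onto [−10, ∞).
These images are disjoint, so no value is attained by both pieces. Therefore h is injective.
Because the two images are disjoint, no x < 0 has h(x) = h(0), so we compute h⁻¹(−7): −7 lies in [−10, ∞), so solve 7x − 10 = −7: x = (−7 + 10)/7 = 3/7.

3/7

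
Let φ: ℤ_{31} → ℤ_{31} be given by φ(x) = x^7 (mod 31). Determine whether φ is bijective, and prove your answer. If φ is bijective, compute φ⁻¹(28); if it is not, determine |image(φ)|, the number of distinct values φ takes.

Since 31 is prime, the nonzero elements of ℤ_{31} form a cyclic group of order 30.
As gcd(7, 30) = 1, raising to the 7th power is a bijection on this group: if u^7 ≡ v^7 then (uv^{−1})^7 = 1, and the only element of order dividing gcd(7, 30) = 1 is 1, so u = v.
With φ(0) = 0 this makes φ injective on all of ℤ_{31}, hence bijective (finite equal-size domain and codomain). In particular φ is bijective.
Since φ is bijective, we find the preimage of 28. The inverse of x ↦ x^7 on (ℤ_{31})^× is x ↦ x^13, because 7·13 = 91 = 3·30 + 1 ≡ 1 (mod 30) and x^{30} = 1 for x ≠ 0 (Fermat). So φ⁻¹(28) = 28^13 mod 31.
Repeated squaring mod 31: 28^1 ≡ 28, 28^2 ≡ 28² = 784 ≡ 9, 28^4 ≡ 9² = 81 ≡ 19, 28^8 ≡ 19² = 361 ≡ 20. Since 13 = 8 + 4 + 1, 28^13 ≡ 20·19·28: 20·19 = 380 ≡ 8, then 8·28 = 224 ≡ 7. So 28^13 ≡ 7 (mod 31).
Hence φ⁻¹(28) = 7.

7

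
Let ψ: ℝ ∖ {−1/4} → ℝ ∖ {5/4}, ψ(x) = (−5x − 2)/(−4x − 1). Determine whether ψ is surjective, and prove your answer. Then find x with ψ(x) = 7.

-5/23

For any y ≠ 5/4, solving y(−4x − 1) = −5x − 2 for x gives a well-defined x ≠ −1/4. So ψ is surjective.
Solving ψ(x) = 7: cross-multiplying gives −5x − 2 = 7(−4x − 1), which rearranges to 23x = −5, so x = −5/23.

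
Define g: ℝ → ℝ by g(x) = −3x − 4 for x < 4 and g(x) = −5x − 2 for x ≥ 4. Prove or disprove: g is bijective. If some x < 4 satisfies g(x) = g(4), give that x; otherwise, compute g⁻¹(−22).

Both pieces are strictly decreasing (slopes −3 and −5), so each is injective on its own interval.
The left piece maps (−∞, 4) onto (−16, ∞); the right piece maps [4, ∞) onto (−∞, −22].
The images leave a gap (−16 has no preimage), so g is not surjective, hence not bijective.
Because the two images are disjoint, no x < 4 has g(x) = g(4), so we compute g⁻¹(−22): −22 lies in (−∞, −22], so solve −5x − 2 = −22: x = (−22 + 2)/(−5) = 4.

4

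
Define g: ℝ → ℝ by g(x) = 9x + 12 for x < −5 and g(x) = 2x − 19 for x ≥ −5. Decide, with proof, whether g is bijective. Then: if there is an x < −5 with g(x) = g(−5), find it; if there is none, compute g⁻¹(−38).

Both pieces are strictly increasing (slopes 9 and 2), so each is injective on its own interval.
The left piece maps (−∞, −5) onto (−∞, −33); the right piece maps [−5, ∞) onto [−29, ∞).
The images leave a gap (−33 has no preimage), so g is not surjective, hence not bijective.
Because the two images are disjoint, no x < −5 has g(x) = g(−5), so we compute g⁻¹(−38): −38 lies in (−∞, −33), so solve 9x + 12 = −38: x = (−38 − 12)/9 = −50/9.

-50/9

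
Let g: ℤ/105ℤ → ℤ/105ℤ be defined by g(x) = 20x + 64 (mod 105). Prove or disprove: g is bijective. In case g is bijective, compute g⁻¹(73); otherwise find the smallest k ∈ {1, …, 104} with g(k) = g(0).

We have gcd(20, 105) = 5 > 1. Taking x_1 = 0 and x_2 = 21: g(0) = 64 and g(21) = 20·21 + 64 = 484 ≡ 64 (mod 105).
So g(0) = g(21) while 0 ≠ 21, so g is not injective, hence not bijective.
Since g is not bijective, we find the least positive k with g(k) = g(0): this means 20k ≡ 0 (mod 105), i.e. 105 ∣ 20k. Since gcd(20, 105) = 5, dividing through by 5 this holds exactly when 21 ∣ 4k, and as gcd(4, 21) = 1, exactly when 21 ∣ k.
The smallest positive such k is 21.

21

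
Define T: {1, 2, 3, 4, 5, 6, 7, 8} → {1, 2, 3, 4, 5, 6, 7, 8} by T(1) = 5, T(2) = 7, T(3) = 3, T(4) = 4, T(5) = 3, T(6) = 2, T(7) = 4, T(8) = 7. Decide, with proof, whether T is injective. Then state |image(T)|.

5

T(3) = 3 = T(5) with 3 ≠ 5, so T is not injective.
The image of T is {2, 3, 4, 5, 7}, which has 5 elements.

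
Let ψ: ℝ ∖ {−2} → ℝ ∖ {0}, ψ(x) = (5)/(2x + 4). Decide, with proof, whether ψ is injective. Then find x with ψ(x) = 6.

Suppose ψ(s) = ψ(t). Cross-multiplying: (5)(2t + 4) = (5)(2s + 4).
Expanding both sides and cancelling the symmetric terms leaves −10·(s − t) = 0. Since −10 ≠ 0, s = t. So ψ is injective.
Solving ψ(x) = 6: cross-multiplying gives 5 = 6(2x + 4), which rearranges to −12x = 19, so x = −19/12.

-19/12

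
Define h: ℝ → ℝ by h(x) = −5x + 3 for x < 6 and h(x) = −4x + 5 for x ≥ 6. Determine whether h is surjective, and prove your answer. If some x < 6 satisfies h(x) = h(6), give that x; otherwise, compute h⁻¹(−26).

Both pieces are strictly decreasing (slopes −5 and −4), so each is injective on its own interval.
The left piece maps (−∞, 6) onto (−27, ∞); the right piece maps [6, ∞) onto (−∞, −19].
The union (−27, ∞) ∪ (−∞, −19] covers ℝ, so h is surjective.
For the follow-up: the images overlap, so an x < 6 with h(x) = h(6) exists. h(6) = −19; solving −5x + 3 = −19 for x < 6 gives x = (−19 − 3)/(−5) = 22/5.

22/5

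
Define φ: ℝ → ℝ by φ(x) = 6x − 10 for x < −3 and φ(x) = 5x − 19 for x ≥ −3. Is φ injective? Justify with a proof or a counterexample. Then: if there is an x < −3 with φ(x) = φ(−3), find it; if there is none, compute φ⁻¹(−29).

Both pieces are strictly increasing (slopes 6 and 5), so each is injective on its own interval.
The left piece maps (−∞, −3) onto (−∞, −28); the right piece maps [−3, ∞) onto [−34, ∞).
These images overlap. In particular φ(−3) = −34 (right piece), and solving 6x − 10 = −34 on the left piece gives x = −4 < −3.
So φ(−4) = φ(−3) with −4 ≠ −3, and φ is not injective. This x = −4 is the requested value below −3.

-4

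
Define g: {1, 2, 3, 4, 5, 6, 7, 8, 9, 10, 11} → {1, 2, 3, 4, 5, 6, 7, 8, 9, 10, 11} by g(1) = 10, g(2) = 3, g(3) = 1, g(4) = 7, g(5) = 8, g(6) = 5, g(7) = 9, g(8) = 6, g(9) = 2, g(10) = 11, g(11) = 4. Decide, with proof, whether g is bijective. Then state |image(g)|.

11

The values 10, 3, 1, 7, 8, 5, 9, 6, 2, 11, 4 are a permutation of {1, 2, 3, 4, 5, 6, 7, 8, 9, 10, 11}: each element appears exactly once.
So g is injective and surjective, hence bijective.
The image of g is {1, 2, 3, 4, 5, 6, 7, 8, 9, 10, 11}, which has 11 elements.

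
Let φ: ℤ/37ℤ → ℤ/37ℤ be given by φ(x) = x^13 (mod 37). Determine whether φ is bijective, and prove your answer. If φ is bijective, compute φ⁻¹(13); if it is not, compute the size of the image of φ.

Since 37 is prime, the nonzero elements of ℤ/37ℤ form a cyclic group of order 36.
As gcd(13, 36) = 1, raising to the 13th power is a bijection on this group: if x_1^13 ≡ x_2^13 then (x_1x_2^{−1})^13 = 1, and the only element of order dividing gcd(13, 36) = 1 is 1, so x_1 = x_2.
With φ(0) = 0 this makes φ injective on all of ℤ/37ℤ, hence bijective (finite equal-size domain and codomain). In particular φ is bijective.
Since φ is bijective, we find the preimage of 13. The inverse of x ↦ x^13 on (ℤ/37ℤ)^× is x ↦ x^25, because 13·25 = 325 = 9·36 + 1 ≡ 1 (mod 36) and x^{36} = 1 for x ≠ 0 (Fermat). So φ⁻¹(13) = 13^25 mod 37.
Repeated squaring mod 37: 13^1 ≡ 13, 13^2 ≡ 13² = 169 ≡ 21, 13^4 ≡ 21² = 441 ≡ 34, 13^8 ≡ 34² = 1156 ≡ 9, 13^16 ≡ 9² = 81 ≡ 7. Since 25 = 16 + 8 + 1, 13^25 ≡ 7·9·13: 7·9 = 63 ≡ 26, then 26·13 = 338 ≡ 5. So 13^25 ≡ 5 (mod 37).
Hence φ⁻¹(13) = 5.

5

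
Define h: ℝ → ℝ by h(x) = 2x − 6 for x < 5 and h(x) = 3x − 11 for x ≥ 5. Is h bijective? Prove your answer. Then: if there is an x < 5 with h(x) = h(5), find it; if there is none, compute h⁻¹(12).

23/3

Both pieces are strictly increasing (slopes 2 and 3), so each is injective on its own interval.
The left piece maps (−∞, 5) onto (−∞, 4); the right piece maps [5, ∞) onto [4, ∞).
Since 4 = 4, the images partition ℝ: h is injective and surjective, hence bijective.
Because the two images are disjoint, no x < 5 has h(x) = h(5), so we compute h⁻¹(12): 12 lies in [4, ∞), so solve 3x − 11 = 12: x = (12 + 11)/3 = 23/3.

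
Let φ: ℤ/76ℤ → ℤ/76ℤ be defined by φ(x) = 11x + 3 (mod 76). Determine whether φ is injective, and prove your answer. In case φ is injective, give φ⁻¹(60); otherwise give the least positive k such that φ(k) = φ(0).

If φ(x_1) = φ(x_2), then 11x_1 ≡ 11x_2 (mod 76). Because gcd(11, 76) = 1, we may cancel 11 to get x_1 ≡ x_2 (mod 76).
So φ is injective.
We now compute 11⁻¹ mod 76 explicitly. Euclid's algorithm: 76 = 6·11 + 10, 11 = 1·10 + 1; back-substituting gives 1 = 7·11 − 1·76, so 11⁻¹ ≡ 7 (mod 76).
Since φ is injective, we find φ⁻¹(60): we need 11x ≡ 60 − 3 ≡ 57 (mod 76). Using 11⁻¹ = 7: x ≡ 7·57 = 399 = 5·76 + 19, so x = 19.
Check: φ(19) = 11·19 + 3 = 212 = 2·76 + 60 ≡ 60 (mod 76).

19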